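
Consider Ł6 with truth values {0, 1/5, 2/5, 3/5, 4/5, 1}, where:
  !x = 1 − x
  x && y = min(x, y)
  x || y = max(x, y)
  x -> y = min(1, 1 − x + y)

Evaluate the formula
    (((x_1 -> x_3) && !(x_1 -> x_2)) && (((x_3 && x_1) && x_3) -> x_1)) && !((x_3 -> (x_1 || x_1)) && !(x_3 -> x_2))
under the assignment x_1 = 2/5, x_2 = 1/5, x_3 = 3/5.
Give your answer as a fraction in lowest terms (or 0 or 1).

x_1 -> x_3 = 2/5 -> 3/5 = 1
x_1 -> x_2 = 2/5 -> 1/5 = 4/5
!(x_1 -> x_2) = !4/5 = 1/5
(x_1 -> x_3) && !(x_1 -> x_2) = 1 && 1/5 = 1/5
x_3 && x_1 = 3/5 && 2/5 = 2/5
(x_3 && x_1) && x_3 = 2/5 && 3/5 = 2/5
((x_3 && x_1) && x_3) -> x_1 = 2/5 -> 2/5 = 1
((x_1 -> x_3) && !(x_1 -> x_2)) && (((x_3 && x_1) && x_3) -> x_1) = 1/5 && 1 = 1/5
x_1 || x_1 = 2/5 || 2/5 = 2/5
x_3 -> (x_1 || x_1) = 3/5 -> 2/5 = 4/5
x_3 -> x_2 = 3/5 -> 1/5 = 3/5
!(x_3 -> x_2) = !3/5 = 2/5
(x_3 -> (x_1 || x_1)) && !(x_3 -> x_2) = 4/5 && 2/5 = 2/5
!((x_3 -> (x_1 || x_1)) && !(x_3 -> x_2)) = !2/5 = 3/5
(((x_1 -> x_3) && !(x_1 -> x_2)) && (((x_3 && x_1) && x_3) -> x_1)) && !((x_3 -> (x_1 || x_1)) && !(x_3 -> x_2)) = 1/5 && 3/5 = 1/5

1/5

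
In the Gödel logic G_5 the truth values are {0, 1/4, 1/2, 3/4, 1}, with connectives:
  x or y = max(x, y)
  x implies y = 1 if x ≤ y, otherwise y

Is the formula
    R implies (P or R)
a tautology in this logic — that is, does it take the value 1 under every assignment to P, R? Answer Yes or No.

At P = 1/4, R = 3/4, for instance:
P or R = 1/4 or 3/4 = 3/4
R implies (P or R) = 3/4 implies 3/4 = 1
and checking the remaining 24 assignments likewise gives ≥ 1 in every case.

Yes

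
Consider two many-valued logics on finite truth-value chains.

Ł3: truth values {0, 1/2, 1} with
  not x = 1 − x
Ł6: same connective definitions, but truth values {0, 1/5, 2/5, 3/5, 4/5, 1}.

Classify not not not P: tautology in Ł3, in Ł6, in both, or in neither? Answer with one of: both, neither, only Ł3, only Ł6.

neither

In Ł3: at P = 1/2 the value is 1/2 — not a tautology.
In Ł6: at P = 1/5 the value is 4/5 — not a tautology.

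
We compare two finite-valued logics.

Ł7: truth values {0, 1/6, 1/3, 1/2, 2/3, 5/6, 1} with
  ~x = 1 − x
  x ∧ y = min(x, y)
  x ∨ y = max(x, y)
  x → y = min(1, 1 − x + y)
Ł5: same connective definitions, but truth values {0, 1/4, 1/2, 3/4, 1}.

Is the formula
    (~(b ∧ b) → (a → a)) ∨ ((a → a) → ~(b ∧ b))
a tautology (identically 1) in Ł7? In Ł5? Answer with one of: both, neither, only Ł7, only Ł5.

both

In Ł7: every assignment gives 1 — tautology.
In Ł5: every assignment gives 1 — tautology.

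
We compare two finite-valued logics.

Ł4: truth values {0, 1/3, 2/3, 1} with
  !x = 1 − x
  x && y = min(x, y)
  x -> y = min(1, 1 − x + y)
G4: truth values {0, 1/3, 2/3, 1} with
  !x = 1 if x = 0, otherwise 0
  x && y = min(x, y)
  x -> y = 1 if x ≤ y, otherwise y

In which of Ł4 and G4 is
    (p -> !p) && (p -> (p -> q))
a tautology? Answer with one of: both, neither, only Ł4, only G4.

In Ł4: at p = 2/3, q = 0 the value is 2/3 — not a tautology.
In G4: at p = 1/3, q = 0 the value is 0 — not a tautology.

neither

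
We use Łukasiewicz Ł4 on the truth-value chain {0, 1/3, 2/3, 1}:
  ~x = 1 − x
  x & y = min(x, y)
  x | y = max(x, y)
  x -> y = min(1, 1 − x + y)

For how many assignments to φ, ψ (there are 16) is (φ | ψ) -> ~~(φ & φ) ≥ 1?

10

φ = 0, ψ = 0 ↦ 1  ≥
φ = 0, ψ = 1/3 ↦ 2/3  <
φ = 0, ψ = 2/3 ↦ 1/3  <
φ = 0, ψ = 1 ↦ 0  <
φ = 1/3, ψ = 0 ↦ 1  ≥
φ = 1/3, ψ = 1/3 ↦ 1  ≥
φ = 1/3, ψ = 2/3 ↦ 2/3  <
φ = 1/3, ψ = 1 ↦ 1/3  <
φ = 2/3, ψ = 0 ↦ 1  ≥
φ = 2/3, ψ = 1/3 ↦ 1  ≥
φ = 2/3, ψ = 2/3 ↦ 1  ≥
φ = 2/3, ψ = 1 ↦ 2/3  <
φ = 1, ψ = 0 ↦ 1  ≥
φ = 1, ψ = 1/3 ↦ 1  ≥
φ = 1, ψ = 2/3 ↦ 1  ≥
φ = 1, ψ = 1 ↦ 1  ≥
So 10 of the 16 assignments meet the threshold.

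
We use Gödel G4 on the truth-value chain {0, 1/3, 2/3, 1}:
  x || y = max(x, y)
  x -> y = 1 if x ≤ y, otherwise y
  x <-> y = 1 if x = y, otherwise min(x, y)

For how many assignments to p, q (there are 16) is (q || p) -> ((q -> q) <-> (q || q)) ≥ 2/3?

11

p = 0, q = 0 ↦ 1  ≥
p = 0, q = 1/3 ↦ 1  ≥
p = 0, q = 2/3 ↦ 1  ≥
p = 0, q = 1 ↦ 1  ≥
p = 1/3, q = 0 ↦ 0  <
p = 1/3, q = 1/3 ↦ 1  ≥
p = 1/3, q = 2/3 ↦ 1  ≥
p = 1/3, q = 1 ↦ 1  ≥
p = 2/3, q = 0 ↦ 0  <
p = 2/3, q = 1/3 ↦ 1/3  <
p = 2/3, q = 2/3 ↦ 1  ≥
p = 2/3, q = 1 ↦ 1  ≥
p = 1, q = 0 ↦ 0  <
p = 1, q = 1/3 ↦ 1/3  <
p = 1, q = 2/3 ↦ 2/3  ≥
p = 1, q = 1 ↦ 1  ≥
So 11 of the 16 assignments meet the threshold.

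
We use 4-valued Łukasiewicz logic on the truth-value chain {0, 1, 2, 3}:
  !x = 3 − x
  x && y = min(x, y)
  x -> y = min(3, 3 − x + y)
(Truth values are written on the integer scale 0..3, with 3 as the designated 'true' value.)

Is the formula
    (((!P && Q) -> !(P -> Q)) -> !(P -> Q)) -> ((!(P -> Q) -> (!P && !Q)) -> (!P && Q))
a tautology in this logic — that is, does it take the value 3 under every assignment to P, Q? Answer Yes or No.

No

Counterexample: take P = 1, Q = 0.
!P = !1 = 2
!P && Q = 2 && 0 = 0
P -> Q = 1 -> 0 = 2
!(P -> Q) = !2 = 1
(!P && Q) -> !(P -> Q) = 0 -> 1 = 3
P -> Q = 1 -> 0 = 2
!(P -> Q) = !2 = 1
((!P && Q) -> !(P -> Q)) -> !(P -> Q) = 3 -> 1 = 1
P -> Q = 1 -> 0 = 2
!(P -> Q) = !2 = 1
!P = !1 = 2
!Q = !0 = 3
!P && !Q = 2 && 3 = 2
!(P -> Q) -> (!P && !Q) = 1 -> 2 = 3
!P = !1 = 2
!P && Q = 2 && 0 = 0
(!(P -> Q) -> (!P && !Q)) -> (!P && Q) = 3 -> 0 = 0
(((!P && Q) -> !(P -> Q)) -> !(P -> Q)) -> ((!(P -> Q) -> (!P && !Q)) -> (!P && Q)) = 1 -> 0 = 2
This gives 2 ≠ 3.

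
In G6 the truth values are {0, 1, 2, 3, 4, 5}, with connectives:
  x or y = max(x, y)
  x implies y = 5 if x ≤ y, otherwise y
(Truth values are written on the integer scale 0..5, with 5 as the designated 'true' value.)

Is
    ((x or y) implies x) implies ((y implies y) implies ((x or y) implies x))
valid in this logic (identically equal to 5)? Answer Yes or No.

Yes

At x = 0, y = 1, for instance:
x or y = 0 or 1 = 1
(x or y) implies x = 1 implies 0 = 0
y implies y = 1 implies 1 = 5
(y implies y) implies ((x or y) implies x) = 5 implies 0 = 0
((x or y) implies x) implies ((y implies y) implies ((x or y) implies x)) = 0 implies 0 = 5
and checking the remaining 35 assignments likewise gives ≥ 5 in every case.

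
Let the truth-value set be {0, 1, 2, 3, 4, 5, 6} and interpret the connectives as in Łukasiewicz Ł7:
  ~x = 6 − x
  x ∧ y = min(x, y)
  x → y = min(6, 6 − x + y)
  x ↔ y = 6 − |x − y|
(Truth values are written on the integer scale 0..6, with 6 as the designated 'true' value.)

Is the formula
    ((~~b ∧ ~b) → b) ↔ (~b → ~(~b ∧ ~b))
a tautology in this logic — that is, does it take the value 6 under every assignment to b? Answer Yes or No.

Counterexample: take b = 0.
~b = ~0 = 6
~~b = ~6 = 0
~b = ~0 = 6
~~b ∧ ~b = 0 ∧ 6 = 0
(~~b ∧ ~b) → b = 0 → 0 = 6
~b = ~0 = 6
~b = ~0 = 6
~b = ~0 = 6
~b ∧ ~b = 6 ∧ 6 = 6
~(~b ∧ ~b) = ~6 = 0
~b → ~(~b ∧ ~b) = 6 → 0 = 0
((~~b ∧ ~b) → b) ↔ (~b → ~(~b ∧ ~b)) = 6 ↔ 0 = 0
This gives 0 ≠ 6.

No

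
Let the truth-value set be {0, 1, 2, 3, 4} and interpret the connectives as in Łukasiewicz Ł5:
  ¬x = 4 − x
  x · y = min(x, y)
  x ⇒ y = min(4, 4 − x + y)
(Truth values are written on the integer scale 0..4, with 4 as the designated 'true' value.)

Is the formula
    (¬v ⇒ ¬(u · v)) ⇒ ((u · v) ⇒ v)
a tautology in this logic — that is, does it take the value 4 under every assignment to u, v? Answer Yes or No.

At u = 4, v = 1, for instance:
¬v = ¬1 = 3
u · v = 4 · 1 = 1
¬(u · v) = ¬1 = 3
¬v ⇒ ¬(u · v) = 3 ⇒ 3 = 4
(u · v) ⇒ v = 1 ⇒ 1 = 4
(¬v ⇒ ¬(u · v)) ⇒ ((u · v) ⇒ v) = 4 ⇒ 4 = 4
and checking the remaining 24 assignments likewise gives ≥ 4 in every case.

Yes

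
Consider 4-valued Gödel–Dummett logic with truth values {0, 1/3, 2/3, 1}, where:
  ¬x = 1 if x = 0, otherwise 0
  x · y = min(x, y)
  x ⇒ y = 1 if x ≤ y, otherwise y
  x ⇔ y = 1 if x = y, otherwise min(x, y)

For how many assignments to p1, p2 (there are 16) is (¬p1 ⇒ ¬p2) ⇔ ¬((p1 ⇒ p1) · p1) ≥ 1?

1

p1 = 0, p2 = 0 ↦ 1  ≥
p1 = 0, p2 = 1/3 ↦ 0  <
p1 = 0, p2 = 2/3 ↦ 0  <
p1 = 0, p2 = 1 ↦ 0  <
p1 = 1/3, p2 = 0 ↦ 0  <
p1 = 1/3, p2 = 1/3 ↦ 0  <
p1 = 1/3, p2 = 2/3 ↦ 0  <
p1 = 1/3, p2 = 1 ↦ 0  <
p1 = 2/3, p2 = 0 ↦ 0  <
p1 = 2/3, p2 = 1/3 ↦ 0  <
p1 = 2/3, p2 = 2/3 ↦ 0  <
p1 = 2/3, p2 = 1 ↦ 0  <
p1 = 1, p2 = 0 ↦ 0  <
p1 = 1, p2 = 1/3 ↦ 0  <
p1 = 1, p2 = 2/3 ↦ 0  <
p1 = 1, p2 = 1 ↦ 0  <
So 1 of the 16 assignments meets the threshold.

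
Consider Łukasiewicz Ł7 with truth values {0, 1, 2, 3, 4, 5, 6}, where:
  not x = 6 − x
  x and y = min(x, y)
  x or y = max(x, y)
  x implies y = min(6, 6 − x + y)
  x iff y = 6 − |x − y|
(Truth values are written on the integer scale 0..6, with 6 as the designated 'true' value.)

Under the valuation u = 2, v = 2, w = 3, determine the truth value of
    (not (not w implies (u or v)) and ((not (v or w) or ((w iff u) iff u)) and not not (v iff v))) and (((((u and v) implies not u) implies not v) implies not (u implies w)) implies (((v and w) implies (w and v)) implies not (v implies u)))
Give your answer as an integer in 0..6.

1

not w = not 3 = 3
u or v = 2 or 2 = 2
not w implies (u or v) = 3 implies 2 = 5
not (not w implies (u or v)) = not 5 = 1
v or w = 2 or 3 = 3
not (v or w) = not 3 = 3
w iff u = 3 iff 2 = 5
(w iff u) iff u = 5 iff 2 = 3
not (v or w) or ((w iff u) iff u) = 3 or 3 = 3
v iff v = 2 iff 2 = 6
not (v iff v) = not 6 = 0
not not (v iff v) = not 0 = 6
(not (v or w) or ((w iff u) iff u)) and not not (v iff v) = 3 and 6 = 3
not (not w implies (u or v)) and ((not (v or w) or ((w iff u) iff u)) and not not (v iff v)) = 1 and 3 = 1
u and v = 2 and 2 = 2
not u = not 2 = 4
(u and v) implies not u = 2 implies 4 = 6
not v = not 2 = 4
((u and v) implies not u) implies not v = 6 implies 4 = 4
u implies w = 2 implies 3 = 6
not (u implies w) = not 6 = 0
(((u and v) implies not u) implies not v) implies not (u implies w) = 4 implies 0 = 2
v and w = 2 and 3 = 2
w and v = 3 and 2 = 2
(v and w) implies (w and v) = 2 implies 2 = 6
v implies u = 2 implies 2 = 6
not (v implies u) = not 6 = 0
((v and w) implies (w and v)) implies not (v implies u) = 6 implies 0 = 0
((((u and v) implies not u) implies not v) implies not (u implies w)) implies (((v and w) implies (w and v)) implies not (v implies u)) = 2 implies 0 = 4
(not (not w implies (u or v)) and ((not (v or w) or ((w iff u) iff u)) and not not (v iff v))) and (((((u and v) implies not u) implies not v) implies not (u implies w)) implies (((v and w) implies (w and v)) implies not (v implies u))) = 1 and 4 = 1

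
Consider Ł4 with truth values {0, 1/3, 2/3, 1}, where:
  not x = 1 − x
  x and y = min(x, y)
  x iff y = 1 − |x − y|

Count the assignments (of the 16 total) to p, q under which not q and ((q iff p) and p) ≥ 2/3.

1

p = 0, q = 0 ↦ 0  <
p = 0, q = 1/3 ↦ 0  <
p = 0, q = 2/3 ↦ 0  <
p = 0, q = 1 ↦ 0  <
p = 1/3, q = 0 ↦ 1/3  <
p = 1/3, q = 1/3 ↦ 1/3  <
p = 1/3, q = 2/3 ↦ 1/3  <
p = 1/3, q = 1 ↦ 0  <
p = 2/3, q = 0 ↦ 1/3  <
p = 2/3, q = 1/3 ↦ 2/3  ≥
p = 2/3, q = 2/3 ↦ 1/3  <
p = 2/3, q = 1 ↦ 0  <
p = 1, q = 0 ↦ 0  <
p = 1, q = 1/3 ↦ 1/3  <
p = 1, q = 2/3 ↦ 1/3  <
p = 1, q = 1 ↦ 0  <
So 1 of the 16 assignments meets the threshold.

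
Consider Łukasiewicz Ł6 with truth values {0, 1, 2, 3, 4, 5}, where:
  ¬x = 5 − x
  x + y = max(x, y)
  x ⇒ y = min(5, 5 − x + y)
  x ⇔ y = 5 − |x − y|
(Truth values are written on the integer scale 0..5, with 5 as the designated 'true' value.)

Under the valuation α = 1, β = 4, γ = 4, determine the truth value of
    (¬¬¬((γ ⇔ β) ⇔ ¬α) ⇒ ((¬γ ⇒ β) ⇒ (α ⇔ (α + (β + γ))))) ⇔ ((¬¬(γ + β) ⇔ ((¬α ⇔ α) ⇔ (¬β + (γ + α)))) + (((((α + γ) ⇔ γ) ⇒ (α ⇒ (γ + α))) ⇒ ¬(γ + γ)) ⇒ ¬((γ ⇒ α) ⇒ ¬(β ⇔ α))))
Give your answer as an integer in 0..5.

4

γ ⇔ β = 4 ⇔ 4 = 5
¬α = ¬1 = 4
(γ ⇔ β) ⇔ ¬α = 5 ⇔ 4 = 4
¬((γ ⇔ β) ⇔ ¬α) = ¬4 = 1
¬¬((γ ⇔ β) ⇔ ¬α) = ¬1 = 4
¬¬¬((γ ⇔ β) ⇔ ¬α) = ¬4 = 1
¬γ = ¬4 = 1
¬γ ⇒ β = 1 ⇒ 4 = 5
β + γ = 4 + 4 = 4
α + (β + γ) = 1 + 4 = 4
α ⇔ (α + (β + γ)) = 1 ⇔ 4 = 2
(¬γ ⇒ β) ⇒ (α ⇔ (α + (β + γ))) = 5 ⇒ 2 = 2
¬¬¬((γ ⇔ β) ⇔ ¬α) ⇒ ((¬γ ⇒ β) ⇒ (α ⇔ (α + (β + γ)))) = 1 ⇒ 2 = 5
γ + β = 4 + 4 = 4
¬(γ + β) = ¬4 = 1
¬¬(γ + β) = ¬1 = 4
¬α = ¬1 = 4
¬α ⇔ α = 4 ⇔ 1 = 2
¬β = ¬4 = 1
γ + α = 4 + 1 = 4
¬β + (γ + α) = 1 + 4 = 4
(¬α ⇔ α) ⇔ (¬β + (γ + α)) = 2 ⇔ 4 = 3
¬¬(γ + β) ⇔ ((¬α ⇔ α) ⇔ (¬β + (γ + α))) = 4 ⇔ 3 = 4
α + γ = 1 + 4 = 4
(α + γ) ⇔ γ = 4 ⇔ 4 = 5
γ + α = 4 + 1 = 4
α ⇒ (γ + α) = 1 ⇒ 4 = 5
((α + γ) ⇔ γ) ⇒ (α ⇒ (γ + α)) = 5 ⇒ 5 = 5
γ + γ = 4 + 4 = 4
¬(γ + γ) = ¬4 = 1
(((α + γ) ⇔ γ) ⇒ (α ⇒ (γ + α))) ⇒ ¬(γ + γ) = 5 ⇒ 1 = 1
γ ⇒ α = 4 ⇒ 1 = 2
β ⇔ α = 4 ⇔ 1 = 2
¬(β ⇔ α) = ¬2 = 3
(γ ⇒ α) ⇒ ¬(β ⇔ α) = 2 ⇒ 3 = 5
¬((γ ⇒ α) ⇒ ¬(β ⇔ α)) = ¬5 = 0
((((α + γ) ⇔ γ) ⇒ (α ⇒ (γ + α))) ⇒ ¬(γ + γ)) ⇒ ¬((γ ⇒ α) ⇒ ¬(β ⇔ α)) = 1 ⇒ 0 = 4
(¬¬(γ + β) ⇔ ((¬α ⇔ α) ⇔ (¬β + (γ + α)))) + (((((α + γ) ⇔ γ) ⇒ (α ⇒ (γ + α))) ⇒ ¬(γ + γ)) ⇒ ¬((γ ⇒ α) ⇒ ¬(β ⇔ α))) = 4 + 4 = 4
(¬¬¬((γ ⇔ β) ⇔ ¬α) ⇒ ((¬γ ⇒ β) ⇒ (α ⇔ (α + (β + γ))))) ⇔ ((¬¬(γ + β) ⇔ ((¬α ⇔ α) ⇔ (¬β + (γ + α)))) + (((((α + γ) ⇔ γ) ⇒ (α ⇒ (γ + α))) ⇒ ¬(γ + γ)) ⇒ ¬((γ ⇒ α) ⇒ ¬(β ⇔ α)))) = 5 ⇔ 4 = 4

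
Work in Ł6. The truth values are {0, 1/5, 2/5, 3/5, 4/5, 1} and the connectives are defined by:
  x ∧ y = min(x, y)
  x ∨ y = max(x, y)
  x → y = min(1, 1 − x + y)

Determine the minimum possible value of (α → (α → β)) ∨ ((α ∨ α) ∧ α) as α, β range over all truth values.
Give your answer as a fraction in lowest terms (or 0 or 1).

Take α = 3/5, β = 0:
α → β = 3/5 → 0 = 2/5
α → (α → β) = 3/5 → 2/5 = 4/5
α ∨ α = 3/5 ∨ 3/5 = 3/5
(α ∨ α) ∧ α = 3/5 ∧ 3/5 = 3/5
(α → (α → β)) ∨ ((α ∨ α) ∧ α) = 4/5 ∨ 3/5 = 4/5
No assignment yields a value below 4/5, so this is the minimum.

4/5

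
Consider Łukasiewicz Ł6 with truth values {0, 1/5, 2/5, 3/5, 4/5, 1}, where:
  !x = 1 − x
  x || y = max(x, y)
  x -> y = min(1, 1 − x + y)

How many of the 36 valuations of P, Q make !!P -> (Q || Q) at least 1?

21

value 1: 21 assignments (counts)
value 4/5: 5 assignments
value 3/5: 4 assignments
value 2/5: 3 assignments
value 1/5: 2 assignments
value 0: 1 assignment
So 21 of the 36 assignments meet the threshold.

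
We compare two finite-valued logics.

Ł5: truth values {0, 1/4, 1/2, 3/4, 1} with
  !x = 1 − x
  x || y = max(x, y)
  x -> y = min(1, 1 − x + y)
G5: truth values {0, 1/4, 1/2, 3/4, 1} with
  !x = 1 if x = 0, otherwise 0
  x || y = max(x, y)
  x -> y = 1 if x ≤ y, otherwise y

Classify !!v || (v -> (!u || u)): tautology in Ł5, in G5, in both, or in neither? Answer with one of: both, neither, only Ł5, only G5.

In Ł5: at u = 1/2, v = 3/4 the value is 3/4 — not a tautology.
In G5: every assignment gives 1 — tautology.

only G5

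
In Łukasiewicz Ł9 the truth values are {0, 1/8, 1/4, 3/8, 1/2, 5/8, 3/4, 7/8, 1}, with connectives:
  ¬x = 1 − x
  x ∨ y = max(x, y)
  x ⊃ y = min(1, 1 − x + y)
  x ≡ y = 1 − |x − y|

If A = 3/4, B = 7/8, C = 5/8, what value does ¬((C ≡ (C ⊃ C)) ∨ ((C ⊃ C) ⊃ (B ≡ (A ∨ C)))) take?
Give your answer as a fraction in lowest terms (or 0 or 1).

C ⊃ C = 5/8 ⊃ 5/8 = 1
C ≡ (C ⊃ C) = 5/8 ≡ 1 = 5/8
C ⊃ C = 5/8 ⊃ 5/8 = 1
A ∨ C = 3/4 ∨ 5/8 = 3/4
B ≡ (A ∨ C) = 7/8 ≡ 3/4 = 7/8
(C ⊃ C) ⊃ (B ≡ (A ∨ C)) = 1 ⊃ 7/8 = 7/8
(C ≡ (C ⊃ C)) ∨ ((C ⊃ C) ⊃ (B ≡ (A ∨ C))) = 5/8 ∨ 7/8 = 7/8
¬((C ≡ (C ⊃ C)) ∨ ((C ⊃ C) ⊃ (B ≡ (A ∨ C)))) = ¬7/8 = 1/8

1/8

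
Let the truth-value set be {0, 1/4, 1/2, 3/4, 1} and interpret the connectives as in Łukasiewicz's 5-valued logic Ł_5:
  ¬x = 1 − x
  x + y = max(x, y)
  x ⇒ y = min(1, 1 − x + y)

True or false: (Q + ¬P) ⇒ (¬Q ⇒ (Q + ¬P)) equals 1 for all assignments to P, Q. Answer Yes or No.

Yes

At P = 1/4, Q = 3/4, for instance:
¬P = ¬1/4 = 3/4
Q + ¬P = 3/4 + 3/4 = 3/4
¬Q = ¬3/4 = 1/4
¬Q ⇒ (Q + ¬P) = 1/4 ⇒ 3/4 = 1
(Q + ¬P) ⇒ (¬Q ⇒ (Q + ¬P)) = 3/4 ⇒ 1 = 1
and checking the remaining 24 assignments likewise gives ≥ 1 in every case.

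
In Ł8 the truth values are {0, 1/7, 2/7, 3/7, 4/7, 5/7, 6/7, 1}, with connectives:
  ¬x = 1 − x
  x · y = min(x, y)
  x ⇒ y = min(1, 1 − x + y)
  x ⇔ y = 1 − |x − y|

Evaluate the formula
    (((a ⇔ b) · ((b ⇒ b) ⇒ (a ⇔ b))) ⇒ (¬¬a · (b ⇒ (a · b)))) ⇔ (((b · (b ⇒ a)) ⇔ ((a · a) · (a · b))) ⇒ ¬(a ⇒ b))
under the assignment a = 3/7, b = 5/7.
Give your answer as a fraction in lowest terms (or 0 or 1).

a ⇔ b = 3/7 ⇔ 5/7 = 5/7
b ⇒ b = 5/7 ⇒ 5/7 = 1
a ⇔ b = 3/7 ⇔ 5/7 = 5/7
(b ⇒ b) ⇒ (a ⇔ b) = 1 ⇒ 5/7 = 5/7
(a ⇔ b) · ((b ⇒ b) ⇒ (a ⇔ b)) = 5/7 · 5/7 = 5/7
¬a = ¬3/7 = 4/7
¬¬a = ¬4/7 = 3/7
a · b = 3/7 · 5/7 = 3/7
b ⇒ (a · b) = 5/7 ⇒ 3/7 = 5/7
¬¬a · (b ⇒ (a · b)) = 3/7 · 5/7 = 3/7
((a ⇔ b) · ((b ⇒ b) ⇒ (a ⇔ b))) ⇒ (¬¬a · (b ⇒ (a · b))) = 5/7 ⇒ 3/7 = 5/7
b ⇒ a = 5/7 ⇒ 3/7 = 5/7
b · (b ⇒ a) = 5/7 · 5/7 = 5/7
a · a = 3/7 · 3/7 = 3/7
a · b = 3/7 · 5/7 = 3/7
(a · a) · (a · b) = 3/7 · 3/7 = 3/7
(b · (b ⇒ a)) ⇔ ((a · a) · (a · b)) = 5/7 ⇔ 3/7 = 5/7
a ⇒ b = 3/7 ⇒ 5/7 = 1
¬(a ⇒ b) = ¬1 = 0
((b · (b ⇒ a)) ⇔ ((a · a) · (a · b))) ⇒ ¬(a ⇒ b) = 5/7 ⇒ 0 = 2/7
(((a ⇔ b) · ((b ⇒ b) ⇒ (a ⇔ b))) ⇒ (¬¬a · (b ⇒ (a · b)))) ⇔ (((b · (b ⇒ a)) ⇔ ((a · a) · (a · b))) ⇒ ¬(a ⇒ b)) = 5/7 ⇔ 2/7 = 4/7

4/7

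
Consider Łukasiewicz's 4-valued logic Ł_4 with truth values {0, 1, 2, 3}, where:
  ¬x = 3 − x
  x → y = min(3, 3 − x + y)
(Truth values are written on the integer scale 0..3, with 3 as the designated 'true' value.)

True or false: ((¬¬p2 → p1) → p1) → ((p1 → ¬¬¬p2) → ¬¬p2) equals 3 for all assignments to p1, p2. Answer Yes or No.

No

Counterexample: take p1 = 1, p2 = 0.
¬p2 = ¬0 = 3
¬¬p2 = ¬3 = 0
¬¬p2 → p1 = 0 → 1 = 3
(¬¬p2 → p1) → p1 = 3 → 1 = 1
¬p2 = ¬0 = 3
¬¬p2 = ¬3 = 0
¬¬¬p2 = ¬0 = 3
p1 → ¬¬¬p2 = 1 → 3 = 3
¬p2 = ¬0 = 3
¬¬p2 = ¬3 = 0
(p1 → ¬¬¬p2) → ¬¬p2 = 3 → 0 = 0
((¬¬p2 → p1) → p1) → ((p1 → ¬¬¬p2) → ¬¬p2) = 1 → 0 = 2
This gives 2 ≠ 3.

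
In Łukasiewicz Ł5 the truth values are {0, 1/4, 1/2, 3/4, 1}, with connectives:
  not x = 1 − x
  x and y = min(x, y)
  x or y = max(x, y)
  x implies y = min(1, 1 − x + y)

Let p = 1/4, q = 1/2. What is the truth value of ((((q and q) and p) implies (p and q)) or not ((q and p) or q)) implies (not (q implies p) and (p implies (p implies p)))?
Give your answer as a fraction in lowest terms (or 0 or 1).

1/4

q and q = 1/2 and 1/2 = 1/2
(q and q) and p = 1/2 and 1/4 = 1/4
p and q = 1/4 and 1/2 = 1/4
((q and q) and p) implies (p and q) = 1/4 implies 1/4 = 1
q and p = 1/2 and 1/4 = 1/4
(q and p) or q = 1/4 or 1/2 = 1/2
not ((q and p) or q) = not 1/2 = 1/2
(((q and q) and p) implies (p and q)) or not ((q and p) or q) = 1 or 1/2 = 1
q implies p = 1/2 implies 1/4 = 3/4
not (q implies p) = not 3/4 = 1/4
p implies p = 1/4 implies 1/4 = 1
p implies (p implies p) = 1/4 implies 1 = 1
not (q implies p) and (p implies (p implies p)) = 1/4 and 1 = 1/4
((((q and q) and p) implies (p and q)) or not ((q and p) or q)) implies (not (q implies p) and (p implies (p implies p))) = 1 implies 1/4 = 1/4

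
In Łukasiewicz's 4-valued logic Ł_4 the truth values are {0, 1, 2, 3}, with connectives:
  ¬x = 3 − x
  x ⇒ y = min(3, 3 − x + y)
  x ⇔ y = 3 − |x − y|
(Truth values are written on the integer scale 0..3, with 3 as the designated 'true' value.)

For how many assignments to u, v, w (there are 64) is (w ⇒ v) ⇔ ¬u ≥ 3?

value 3: 16 assignments (counts)
value 2: 21 assignments
value 1: 16 assignments
value 0: 11 assignments
So 16 of the 64 assignments meet the threshold.

16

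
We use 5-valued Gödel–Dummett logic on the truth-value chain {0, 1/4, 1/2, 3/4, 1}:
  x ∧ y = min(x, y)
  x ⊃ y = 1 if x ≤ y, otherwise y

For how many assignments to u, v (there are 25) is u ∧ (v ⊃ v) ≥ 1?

value 1: 5 assignments (counts)
value 3/4: 5 assignments
value 1/2: 5 assignments
value 1/4: 5 assignments
value 0: 5 assignments
So 5 of the 25 assignments meet the threshold.

5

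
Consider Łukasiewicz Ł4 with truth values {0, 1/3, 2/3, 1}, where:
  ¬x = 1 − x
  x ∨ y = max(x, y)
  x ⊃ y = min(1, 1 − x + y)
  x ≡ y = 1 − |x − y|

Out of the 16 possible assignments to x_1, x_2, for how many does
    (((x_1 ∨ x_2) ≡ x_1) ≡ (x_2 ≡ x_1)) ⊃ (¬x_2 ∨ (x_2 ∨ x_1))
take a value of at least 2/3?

16

x_1 = 0, x_2 = 0 ↦ 1  ≥
x_1 = 0, x_2 = 1/3 ↦ 2/3  ≥
x_1 = 0, x_2 = 2/3 ↦ 2/3  ≥
x_1 = 0, x_2 = 1 ↦ 1  ≥
x_1 = 1/3, x_2 = 0 ↦ 1  ≥
x_1 = 1/3, x_2 = 1/3 ↦ 2/3  ≥
x_1 = 1/3, x_2 = 2/3 ↦ 2/3  ≥
x_1 = 1/3, x_2 = 1 ↦ 1  ≥
x_1 = 2/3, x_2 = 0 ↦ 1  ≥
x_1 = 2/3, x_2 = 1/3 ↦ 1  ≥
x_1 = 2/3, x_2 = 2/3 ↦ 2/3  ≥
x_1 = 2/3, x_2 = 1 ↦ 1  ≥
x_1 = 1, x_2 = 0 ↦ 1  ≥
x_1 = 1, x_2 = 1/3 ↦ 1  ≥
x_1 = 1, x_2 = 2/3 ↦ 1  ≥
x_1 = 1, x_2 = 1 ↦ 1  ≥
So 16 of the 16 assignments meet the threshold.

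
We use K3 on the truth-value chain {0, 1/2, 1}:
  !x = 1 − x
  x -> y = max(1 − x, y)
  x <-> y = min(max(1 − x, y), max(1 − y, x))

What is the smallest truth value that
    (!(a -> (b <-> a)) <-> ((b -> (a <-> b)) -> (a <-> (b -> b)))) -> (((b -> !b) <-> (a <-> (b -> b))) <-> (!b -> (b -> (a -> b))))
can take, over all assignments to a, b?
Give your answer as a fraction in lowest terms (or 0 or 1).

Take a = 0, b = 0:
b <-> a = 0 <-> 0 = 1
a -> (b <-> a) = 0 -> 1 = 1
!(a -> (b <-> a)) = !1 = 0
a <-> b = 0 <-> 0 = 1
b -> (a <-> b) = 0 -> 1 = 1
b -> b = 0 -> 0 = 1
a <-> (b -> b) = 0 <-> 1 = 0
(b -> (a <-> b)) -> (a <-> (b -> b)) = 1 -> 0 = 0
!(a -> (b <-> a)) <-> ((b -> (a <-> b)) -> (a <-> (b -> b))) = 0 <-> 0 = 1
!b = !0 = 1
b -> !b = 0 -> 1 = 1
b -> b = 0 -> 0 = 1
a <-> (b -> b) = 0 <-> 1 = 0
(b -> !b) <-> (a <-> (b -> b)) = 1 <-> 0 = 0
!b = !0 = 1
a -> b = 0 -> 0 = 1
b -> (a -> b) = 0 -> 1 = 1
!b -> (b -> (a -> b)) = 1 -> 1 = 1
((b -> !b) <-> (a <-> (b -> b))) <-> (!b -> (b -> (a -> b))) = 0 <-> 1 = 0
(!(a -> (b <-> a)) <-> ((b -> (a <-> b)) -> (a <-> (b -> b)))) -> (((b -> !b) <-> (a <-> (b -> b))) <-> (!b -> (b -> (a -> b)))) = 1 -> 0 = 0
No assignment yields a value below 0, so this is the minimum.

0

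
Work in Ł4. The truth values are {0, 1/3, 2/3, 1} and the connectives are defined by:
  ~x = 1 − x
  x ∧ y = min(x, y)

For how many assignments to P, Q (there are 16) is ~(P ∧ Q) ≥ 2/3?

12

P = 0, Q = 0 ↦ 1  ≥
P = 0, Q = 1/3 ↦ 1  ≥
P = 0, Q = 2/3 ↦ 1  ≥
P = 0, Q = 1 ↦ 1  ≥
P = 1/3, Q = 0 ↦ 1  ≥
P = 1/3, Q = 1/3 ↦ 2/3  ≥
P = 1/3, Q = 2/3 ↦ 2/3  ≥
P = 1/3, Q = 1 ↦ 2/3  ≥
P = 2/3, Q = 0 ↦ 1  ≥
P = 2/3, Q = 1/3 ↦ 2/3  ≥
P = 2/3, Q = 2/3 ↦ 1/3  <
P = 2/3, Q = 1 ↦ 1/3  <
P = 1, Q = 0 ↦ 1  ≥
P = 1, Q = 1/3 ↦ 2/3  ≥
P = 1, Q = 2/3 ↦ 1/3  <
P = 1, Q = 1 ↦ 0  <
So 12 of the 16 assignments meet the threshold.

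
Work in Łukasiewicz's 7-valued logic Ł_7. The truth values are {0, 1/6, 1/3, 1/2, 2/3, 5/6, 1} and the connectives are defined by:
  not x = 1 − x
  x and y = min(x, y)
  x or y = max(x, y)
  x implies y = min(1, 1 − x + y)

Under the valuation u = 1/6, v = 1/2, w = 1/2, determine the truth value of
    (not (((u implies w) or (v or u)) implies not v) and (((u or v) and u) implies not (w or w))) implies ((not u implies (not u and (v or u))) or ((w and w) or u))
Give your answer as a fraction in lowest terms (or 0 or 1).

1

u implies w = 1/6 implies 1/2 = 1
v or u = 1/2 or 1/6 = 1/2
(u implies w) or (v or u) = 1 or 1/2 = 1
not v = not 1/2 = 1/2
((u implies w) or (v or u)) implies not v = 1 implies 1/2 = 1/2
not (((u implies w) or (v or u)) implies not v) = not 1/2 = 1/2
u or v = 1/6 or 1/2 = 1/2
(u or v) and u = 1/2 and 1/6 = 1/6
w or w = 1/2 or 1/2 = 1/2
not (w or w) = not 1/2 = 1/2
((u or v) and u) implies not (w or w) = 1/6 implies 1/2 = 1
not (((u implies w) or (v or u)) implies not v) and (((u or v) and u) implies not (w or w)) = 1/2 and 1 = 1/2
not u = not 1/6 = 5/6
not u = not 1/6 = 5/6
v or u = 1/2 or 1/6 = 1/2
not u and (v or u) = 5/6 and 1/2 = 1/2
not u implies (not u and (v or u)) = 5/6 implies 1/2 = 2/3
w and w = 1/2 and 1/2 = 1/2
(w and w) or u = 1/2 or 1/6 = 1/2
(not u implies (not u and (v or u))) or ((w and w) or u) = 2/3 or 1/2 = 2/3
(not (((u implies w) or (v or u)) implies not v) and (((u or v) and u) implies not (w or w))) implies ((not u implies (not u and (v or u))) or ((w and w) or u)) = 1/2 implies 2/3 = 1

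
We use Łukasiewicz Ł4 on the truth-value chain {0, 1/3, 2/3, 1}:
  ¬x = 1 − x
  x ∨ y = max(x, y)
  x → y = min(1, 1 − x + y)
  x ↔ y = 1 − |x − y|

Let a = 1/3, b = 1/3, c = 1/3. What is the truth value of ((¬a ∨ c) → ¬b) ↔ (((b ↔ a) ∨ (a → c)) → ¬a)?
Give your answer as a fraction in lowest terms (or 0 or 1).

2/3

¬a = ¬1/3 = 2/3
¬a ∨ c = 2/3 ∨ 1/3 = 2/3
¬b = ¬1/3 = 2/3
(¬a ∨ c) → ¬b = 2/3 → 2/3 = 1
b ↔ a = 1/3 ↔ 1/3 = 1
a → c = 1/3 → 1/3 = 1
(b ↔ a) ∨ (a → c) = 1 ∨ 1 = 1
¬a = ¬1/3 = 2/3
((b ↔ a) ∨ (a → c)) → ¬a = 1 → 2/3 = 2/3
((¬a ∨ c) → ¬b) ↔ (((b ↔ a) ∨ (a → c)) → ¬a) = 1 ↔ 2/3 = 2/3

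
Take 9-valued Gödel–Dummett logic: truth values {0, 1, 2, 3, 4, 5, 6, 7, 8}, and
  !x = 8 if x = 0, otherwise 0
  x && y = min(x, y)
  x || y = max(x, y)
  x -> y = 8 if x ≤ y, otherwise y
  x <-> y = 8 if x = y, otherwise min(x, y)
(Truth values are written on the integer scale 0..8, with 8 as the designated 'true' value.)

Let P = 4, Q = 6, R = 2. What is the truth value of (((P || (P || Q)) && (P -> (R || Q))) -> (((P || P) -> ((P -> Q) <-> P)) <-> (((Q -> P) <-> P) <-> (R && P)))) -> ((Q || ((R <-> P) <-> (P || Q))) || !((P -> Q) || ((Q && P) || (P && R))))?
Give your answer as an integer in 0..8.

8

P || Q = 4 || 6 = 6
P || (P || Q) = 4 || 6 = 6
R || Q = 2 || 6 = 6
P -> (R || Q) = 4 -> 6 = 8
(P || (P || Q)) && (P -> (R || Q)) = 6 && 8 = 6
P || P = 4 || 4 = 4
P -> Q = 4 -> 6 = 8
(P -> Q) <-> P = 8 <-> 4 = 4
(P || P) -> ((P -> Q) <-> P) = 4 -> 4 = 8
Q -> P = 6 -> 4 = 4
(Q -> P) <-> P = 4 <-> 4 = 8
R && P = 2 && 4 = 2
((Q -> P) <-> P) <-> (R && P) = 8 <-> 2 = 2
((P || P) -> ((P -> Q) <-> P)) <-> (((Q -> P) <-> P) <-> (R && P)) = 8 <-> 2 = 2
((P || (P || Q)) && (P -> (R || Q))) -> (((P || P) -> ((P -> Q) <-> P)) <-> (((Q -> P) <-> P) <-> (R && P))) = 6 -> 2 = 2
R <-> P = 2 <-> 4 = 2
P || Q = 4 || 6 = 6
(R <-> P) <-> (P || Q) = 2 <-> 6 = 2
Q || ((R <-> P) <-> (P || Q)) = 6 || 2 = 6
P -> Q = 4 -> 6 = 8
Q && P = 6 && 4 = 4
P && R = 4 && 2 = 2
(Q && P) || (P && R) = 4 || 2 = 4
(P -> Q) || ((Q && P) || (P && R)) = 8 || 4 = 8
!((P -> Q) || ((Q && P) || (P && R))) = !8 = 0
(Q || ((R <-> P) <-> (P || Q))) || !((P -> Q) || ((Q && P) || (P && R))) = 6 || 0 = 6
(((P || (P || Q)) && (P -> (R || Q))) -> (((P || P) -> ((P -> Q) <-> P)) <-> (((Q -> P) <-> P) <-> (R && P)))) -> ((Q || ((R <-> P) <-> (P || Q))) || !((P -> Q) || ((Q && P) || (P && R)))) = 2 -> 6 = 8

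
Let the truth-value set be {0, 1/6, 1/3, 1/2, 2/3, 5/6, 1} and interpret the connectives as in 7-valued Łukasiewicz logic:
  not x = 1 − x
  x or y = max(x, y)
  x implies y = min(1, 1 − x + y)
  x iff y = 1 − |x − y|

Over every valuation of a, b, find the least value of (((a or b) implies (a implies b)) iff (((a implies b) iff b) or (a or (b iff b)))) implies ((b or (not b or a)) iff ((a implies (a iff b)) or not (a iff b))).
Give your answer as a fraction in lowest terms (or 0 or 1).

1/2

Take a = 0, b = 1/2:
a or b = 0 or 1/2 = 1/2
a implies b = 0 implies 1/2 = 1
(a or b) implies (a implies b) = 1/2 implies 1 = 1
a implies b = 0 implies 1/2 = 1
(a implies b) iff b = 1 iff 1/2 = 1/2
b iff b = 1/2 iff 1/2 = 1
a or (b iff b) = 0 or 1 = 1
((a implies b) iff b) or (a or (b iff b)) = 1/2 or 1 = 1
((a or b) implies (a implies b)) iff (((a implies b) iff b) or (a or (b iff b))) = 1 iff 1 = 1
not b = not 1/2 = 1/2
not b or a = 1/2 or 0 = 1/2
b or (not b or a) = 1/2 or 1/2 = 1/2
a iff b = 0 iff 1/2 = 1/2
a implies (a iff b) = 0 implies 1/2 = 1
a iff b = 0 iff 1/2 = 1/2
not (a iff b) = not 1/2 = 1/2
(a implies (a iff b)) or not (a iff b) = 1 or 1/2 = 1
(b or (not b or a)) iff ((a implies (a iff b)) or not (a iff b)) = 1/2 iff 1 = 1/2
(((a or b) implies (a implies b)) iff (((a implies b) iff b) or (a or (b iff b)))) implies ((b or (not b or a)) iff ((a implies (a iff b)) or not (a iff b))) = 1 implies 1/2 = 1/2
No assignment yields a value below 1/2, so this is the minimum.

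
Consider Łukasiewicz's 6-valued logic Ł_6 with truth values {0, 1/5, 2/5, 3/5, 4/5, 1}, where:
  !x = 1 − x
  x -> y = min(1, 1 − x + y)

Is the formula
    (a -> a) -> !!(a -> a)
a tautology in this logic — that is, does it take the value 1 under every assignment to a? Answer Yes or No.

a = 0 ↦ 1
a = 1/5 ↦ 1
a = 2/5 ↦ 1
a = 3/5 ↦ 1
a = 4/5 ↦ 1
a = 1 ↦ 1
Every assignment gives a value ≥ 1.

Yes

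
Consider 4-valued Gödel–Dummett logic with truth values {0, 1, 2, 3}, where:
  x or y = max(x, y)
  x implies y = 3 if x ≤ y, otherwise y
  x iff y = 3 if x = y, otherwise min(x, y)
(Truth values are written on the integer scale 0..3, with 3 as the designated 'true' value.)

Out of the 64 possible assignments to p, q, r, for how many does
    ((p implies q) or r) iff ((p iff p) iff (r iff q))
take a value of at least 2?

value 3: 10 assignments (counts)
value 2: 9 assignments (counts)
value 1: 18 assignments
value 0: 27 assignments
So 19 of the 64 assignments meet the threshold.

19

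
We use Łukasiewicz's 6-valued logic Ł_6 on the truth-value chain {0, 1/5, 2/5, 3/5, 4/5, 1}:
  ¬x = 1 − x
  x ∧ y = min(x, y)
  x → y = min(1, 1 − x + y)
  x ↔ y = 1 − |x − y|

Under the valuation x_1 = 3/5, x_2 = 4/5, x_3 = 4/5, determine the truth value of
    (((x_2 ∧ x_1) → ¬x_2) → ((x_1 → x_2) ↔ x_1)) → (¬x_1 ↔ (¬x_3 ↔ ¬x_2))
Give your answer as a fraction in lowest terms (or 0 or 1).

x_2 ∧ x_1 = 4/5 ∧ 3/5 = 3/5
¬x_2 = ¬4/5 = 1/5
(x_2 ∧ x_1) → ¬x_2 = 3/5 → 1/5 = 3/5
x_1 → x_2 = 3/5 → 4/5 = 1
(x_1 → x_2) ↔ x_1 = 1 ↔ 3/5 = 3/5
((x_2 ∧ x_1) → ¬x_2) → ((x_1 → x_2) ↔ x_1) = 3/5 → 3/5 = 1
¬x_1 = ¬3/5 = 2/5
¬x_3 = ¬4/5 = 1/5
¬x_2 = ¬4/5 = 1/5
¬x_3 ↔ ¬x_2 = 1/5 ↔ 1/5 = 1
¬x_1 ↔ (¬x_3 ↔ ¬x_2) = 2/5 ↔ 1 = 2/5
(((x_2 ∧ x_1) → ¬x_2) → ((x_1 → x_2) ↔ x_1)) → (¬x_1 ↔ (¬x_3 ↔ ¬x_2)) = 1 → 2/5 = 2/5

2/5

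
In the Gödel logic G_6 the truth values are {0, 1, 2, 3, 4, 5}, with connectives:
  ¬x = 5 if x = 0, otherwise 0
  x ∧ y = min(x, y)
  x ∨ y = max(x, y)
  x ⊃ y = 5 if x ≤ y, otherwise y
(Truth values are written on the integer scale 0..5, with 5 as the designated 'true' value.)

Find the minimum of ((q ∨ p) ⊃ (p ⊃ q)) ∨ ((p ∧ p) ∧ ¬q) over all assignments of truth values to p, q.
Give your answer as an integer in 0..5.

Take p = 1, q = 0:
q ∨ p = 0 ∨ 1 = 1
p ⊃ q = 1 ⊃ 0 = 0
(q ∨ p) ⊃ (p ⊃ q) = 1 ⊃ 0 = 0
p ∧ p = 1 ∧ 1 = 1
¬q = ¬0 = 5
(p ∧ p) ∧ ¬q = 1 ∧ 5 = 1
((q ∨ p) ⊃ (p ⊃ q)) ∨ ((p ∧ p) ∧ ¬q) = 0 ∨ 1 = 1
No assignment yields a value below 1, so this is the minimum.

1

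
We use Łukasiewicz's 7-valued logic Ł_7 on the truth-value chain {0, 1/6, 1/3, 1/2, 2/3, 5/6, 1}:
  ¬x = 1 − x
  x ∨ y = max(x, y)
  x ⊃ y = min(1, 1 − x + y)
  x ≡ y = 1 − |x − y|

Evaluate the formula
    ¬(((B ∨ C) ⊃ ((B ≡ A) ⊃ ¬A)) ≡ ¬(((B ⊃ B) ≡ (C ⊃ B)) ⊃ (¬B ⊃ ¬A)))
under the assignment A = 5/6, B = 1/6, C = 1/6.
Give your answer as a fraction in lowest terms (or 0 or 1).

1/3

B ∨ C = 1/6 ∨ 1/6 = 1/6
B ≡ A = 1/6 ≡ 5/6 = 1/3
¬A = ¬5/6 = 1/6
(B ≡ A) ⊃ ¬A = 1/3 ⊃ 1/6 = 5/6
(B ∨ C) ⊃ ((B ≡ A) ⊃ ¬A) = 1/6 ⊃ 5/6 = 1
B ⊃ B = 1/6 ⊃ 1/6 = 1
C ⊃ B = 1/6 ⊃ 1/6 = 1
(B ⊃ B) ≡ (C ⊃ B) = 1 ≡ 1 = 1
¬B = ¬1/6 = 5/6
¬A = ¬5/6 = 1/6
¬B ⊃ ¬A = 5/6 ⊃ 1/6 = 1/3
((B ⊃ B) ≡ (C ⊃ B)) ⊃ (¬B ⊃ ¬A) = 1 ⊃ 1/3 = 1/3
¬(((B ⊃ B) ≡ (C ⊃ B)) ⊃ (¬B ⊃ ¬A)) = ¬1/3 = 2/3
((B ∨ C) ⊃ ((B ≡ A) ⊃ ¬A)) ≡ ¬(((B ⊃ B) ≡ (C ⊃ B)) ⊃ (¬B ⊃ ¬A)) = 1 ≡ 2/3 = 2/3
¬(((B ∨ C) ⊃ ((B ≡ A) ⊃ ¬A)) ≡ ¬(((B ⊃ B) ≡ (C ⊃ B)) ⊃ (¬B ⊃ ¬A))) = ¬2/3 = 1/3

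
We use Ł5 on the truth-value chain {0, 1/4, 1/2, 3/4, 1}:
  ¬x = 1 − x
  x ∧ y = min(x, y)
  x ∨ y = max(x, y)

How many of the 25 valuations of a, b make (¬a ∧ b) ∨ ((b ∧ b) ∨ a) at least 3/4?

16

value 1: 9 assignments (counts)
value 3/4: 7 assignments (counts)
value 1/2: 5 assignments
value 1/4: 3 assignments
value 0: 1 assignment
So 16 of the 25 assignments meet the threshold.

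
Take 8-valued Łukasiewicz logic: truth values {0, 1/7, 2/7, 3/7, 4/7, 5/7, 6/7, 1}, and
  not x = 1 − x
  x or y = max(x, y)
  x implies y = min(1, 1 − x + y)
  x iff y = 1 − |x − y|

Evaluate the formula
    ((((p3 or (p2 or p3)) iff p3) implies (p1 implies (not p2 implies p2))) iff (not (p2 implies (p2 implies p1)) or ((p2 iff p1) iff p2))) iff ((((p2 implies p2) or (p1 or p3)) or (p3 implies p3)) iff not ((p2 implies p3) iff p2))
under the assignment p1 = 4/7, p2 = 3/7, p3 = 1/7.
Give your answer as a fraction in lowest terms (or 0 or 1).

5/7

p2 or p3 = 3/7 or 1/7 = 3/7
p3 or (p2 or p3) = 1/7 or 3/7 = 3/7
(p3 or (p2 or p3)) iff p3 = 3/7 iff 1/7 = 5/7
not p2 = not 3/7 = 4/7
not p2 implies p2 = 4/7 implies 3/7 = 6/7
p1 implies (not p2 implies p2) = 4/7 implies 6/7 = 1
((p3 or (p2 or p3)) iff p3) implies (p1 implies (not p2 implies p2)) = 5/7 implies 1 = 1
p2 implies p1 = 3/7 implies 4/7 = 1
p2 implies (p2 implies p1) = 3/7 implies 1 = 1
not (p2 implies (p2 implies p1)) = not 1 = 0
p2 iff p1 = 3/7 iff 4/7 = 6/7
(p2 iff p1) iff p2 = 6/7 iff 3/7 = 4/7
not (p2 implies (p2 implies p1)) or ((p2 iff p1) iff p2) = 0 or 4/7 = 4/7
(((p3 or (p2 or p3)) iff p3) implies (p1 implies (not p2 implies p2))) iff (not (p2 implies (p2 implies p1)) or ((p2 iff p1) iff p2)) = 1 iff 4/7 = 4/7
p2 implies p2 = 3/7 implies 3/7 = 1
p1 or p3 = 4/7 or 1/7 = 4/7
(p2 implies p2) or (p1 or p3) = 1 or 4/7 = 1
p3 implies p3 = 1/7 implies 1/7 = 1
((p2 implies p2) or (p1 or p3)) or (p3 implies p3) = 1 or 1 = 1
p2 implies p3 = 3/7 implies 1/7 = 5/7
(p2 implies p3) iff p2 = 5/7 iff 3/7 = 5/7
not ((p2 implies p3) iff p2) = not 5/7 = 2/7
(((p2 implies p2) or (p1 or p3)) or (p3 implies p3)) iff not ((p2 implies p3) iff p2) = 1 iff 2/7 = 2/7
((((p3 or (p2 or p3)) iff p3) implies (p1 implies (not p2 implies p2))) iff (not (p2 implies (p2 implies p1)) or ((p2 iff p1) iff p2))) iff ((((p2 implies p2) or (p1 or p3)) or (p3 implies p3)) iff not ((p2 implies p3) iff p2)) = 4/7 iff 2/7 = 5/7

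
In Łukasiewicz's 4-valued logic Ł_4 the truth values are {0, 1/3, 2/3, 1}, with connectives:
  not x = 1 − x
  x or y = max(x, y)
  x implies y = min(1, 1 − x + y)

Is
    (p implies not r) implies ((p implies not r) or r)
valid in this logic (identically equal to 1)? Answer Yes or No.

Yes

p = 0, r = 0 ↦ 1
p = 0, r = 1/3 ↦ 1
p = 0, r = 2/3 ↦ 1
p = 0, r = 1 ↦ 1
p = 1/3, r = 0 ↦ 1
p = 1/3, r = 1/3 ↦ 1
p = 1/3, r = 2/3 ↦ 1
p = 1/3, r = 1 ↦ 1
p = 2/3, r = 0 ↦ 1
p = 2/3, r = 1/3 ↦ 1
p = 2/3, r = 2/3 ↦ 1
p = 2/3, r = 1 ↦ 1
p = 1, r = 0 ↦ 1
p = 1, r = 1/3 ↦ 1
p = 1, r = 2/3 ↦ 1
p = 1, r = 1 ↦ 1
Every assignment gives a value ≥ 1.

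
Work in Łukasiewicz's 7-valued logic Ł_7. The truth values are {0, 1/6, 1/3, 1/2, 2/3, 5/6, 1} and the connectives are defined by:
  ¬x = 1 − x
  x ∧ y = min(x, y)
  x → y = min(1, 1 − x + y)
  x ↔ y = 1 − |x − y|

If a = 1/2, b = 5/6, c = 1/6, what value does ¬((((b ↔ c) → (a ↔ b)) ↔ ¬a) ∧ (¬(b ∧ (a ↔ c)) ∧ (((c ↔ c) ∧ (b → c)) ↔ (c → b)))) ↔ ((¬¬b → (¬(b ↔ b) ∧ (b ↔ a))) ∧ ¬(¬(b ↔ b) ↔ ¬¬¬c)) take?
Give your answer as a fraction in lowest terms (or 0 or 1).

b ↔ c = 5/6 ↔ 1/6 = 1/3
a ↔ b = 1/2 ↔ 5/6 = 2/3
(b ↔ c) → (a ↔ b) = 1/3 → 2/3 = 1
¬a = ¬1/2 = 1/2
((b ↔ c) → (a ↔ b)) ↔ ¬a = 1 ↔ 1/2 = 1/2
a ↔ c = 1/2 ↔ 1/6 = 2/3
b ∧ (a ↔ c) = 5/6 ∧ 2/3 = 2/3
¬(b ∧ (a ↔ c)) = ¬2/3 = 1/3
c ↔ c = 1/6 ↔ 1/6 = 1
b → c = 5/6 → 1/6 = 1/3
(c ↔ c) ∧ (b → c) = 1 ∧ 1/3 = 1/3
c → b = 1/6 → 5/6 = 1
((c ↔ c) ∧ (b → c)) ↔ (c → b) = 1/3 ↔ 1 = 1/3
¬(b ∧ (a ↔ c)) ∧ (((c ↔ c) ∧ (b → c)) ↔ (c → b)) = 1/3 ∧ 1/3 = 1/3
(((b ↔ c) → (a ↔ b)) ↔ ¬a) ∧ (¬(b ∧ (a ↔ c)) ∧ (((c ↔ c) ∧ (b → c)) ↔ (c → b))) = 1/2 ∧ 1/3 = 1/3
¬((((b ↔ c) → (a ↔ b)) ↔ ¬a) ∧ (¬(b ∧ (a ↔ c)) ∧ (((c ↔ c) ∧ (b → c)) ↔ (c → b)))) = ¬1/3 = 2/3
¬b = ¬5/6 = 1/6
¬¬b = ¬1/6 = 5/6
b ↔ b = 5/6 ↔ 5/6 = 1
¬(b ↔ b) = ¬1 = 0
b ↔ a = 5/6 ↔ 1/2 = 2/3
¬(b ↔ b) ∧ (b ↔ a) = 0 ∧ 2/3 = 0
¬¬b → (¬(b ↔ b) ∧ (b ↔ a)) = 5/6 → 0 = 1/6
b ↔ b = 5/6 ↔ 5/6 = 1
¬(b ↔ b) = ¬1 = 0
¬c = ¬1/6 = 5/6
¬¬c = ¬5/6 = 1/6
¬¬¬c = ¬1/6 = 5/6
¬(b ↔ b) ↔ ¬¬¬c = 0 ↔ 5/6 = 1/6
¬(¬(b ↔ b) ↔ ¬¬¬c) = ¬1/6 = 5/6
(¬¬b → (¬(b ↔ b) ∧ (b ↔ a))) ∧ ¬(¬(b ↔ b) ↔ ¬¬¬c) = 1/6 ∧ 5/6 = 1/6
¬((((b ↔ c) → (a ↔ b)) ↔ ¬a) ∧ (¬(b ∧ (a ↔ c)) ∧ (((c ↔ c) ∧ (b → c)) ↔ (c → b)))) ↔ ((¬¬b → (¬(b ↔ b) ∧ (b ↔ a))) ∧ ¬(¬(b ↔ b) ↔ ¬¬¬c)) = 2/3 ↔ 1/6 = 1/2

1/2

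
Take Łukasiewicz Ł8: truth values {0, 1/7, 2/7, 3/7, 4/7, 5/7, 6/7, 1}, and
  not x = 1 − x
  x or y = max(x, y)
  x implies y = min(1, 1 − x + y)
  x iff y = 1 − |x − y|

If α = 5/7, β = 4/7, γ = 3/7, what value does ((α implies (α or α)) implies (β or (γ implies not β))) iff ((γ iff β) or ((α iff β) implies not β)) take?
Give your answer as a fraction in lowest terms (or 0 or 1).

α or α = 5/7 or 5/7 = 5/7
α implies (α or α) = 5/7 implies 5/7 = 1
not β = not 4/7 = 3/7
γ implies not β = 3/7 implies 3/7 = 1
β or (γ implies not β) = 4/7 or 1 = 1
(α implies (α or α)) implies (β or (γ implies not β)) = 1 implies 1 = 1
γ iff β = 3/7 iff 4/7 = 6/7
α iff β = 5/7 iff 4/7 = 6/7
not β = not 4/7 = 3/7
(α iff β) implies not β = 6/7 implies 3/7 = 4/7
(γ iff β) or ((α iff β) implies not β) = 6/7 or 4/7 = 6/7
((α implies (α or α)) implies (β or (γ implies not β))) iff ((γ iff β) or ((α iff β) implies not β)) = 1 iff 6/7 = 6/7

6/7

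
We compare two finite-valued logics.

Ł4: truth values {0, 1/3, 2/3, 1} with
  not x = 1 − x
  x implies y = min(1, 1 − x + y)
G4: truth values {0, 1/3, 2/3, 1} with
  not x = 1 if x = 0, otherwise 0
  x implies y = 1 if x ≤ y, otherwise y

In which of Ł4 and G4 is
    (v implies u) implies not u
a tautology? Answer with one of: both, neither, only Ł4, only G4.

neither

In Ł4: at u = 1/3, v = 0 the value is 2/3 — not a tautology.
In G4: at u = 1/3, v = 0 the value is 0 — not a tautology.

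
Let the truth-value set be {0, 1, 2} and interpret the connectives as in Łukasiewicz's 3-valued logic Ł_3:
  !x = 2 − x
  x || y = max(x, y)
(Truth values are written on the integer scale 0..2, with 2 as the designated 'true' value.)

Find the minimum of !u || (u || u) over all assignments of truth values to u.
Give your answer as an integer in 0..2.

1

Take u = 1:
!u = !1 = 1
u || u = 1 || 1 = 1
!u || (u || u) = 1 || 1 = 1
No assignment yields a value below 1, so this is the minimum.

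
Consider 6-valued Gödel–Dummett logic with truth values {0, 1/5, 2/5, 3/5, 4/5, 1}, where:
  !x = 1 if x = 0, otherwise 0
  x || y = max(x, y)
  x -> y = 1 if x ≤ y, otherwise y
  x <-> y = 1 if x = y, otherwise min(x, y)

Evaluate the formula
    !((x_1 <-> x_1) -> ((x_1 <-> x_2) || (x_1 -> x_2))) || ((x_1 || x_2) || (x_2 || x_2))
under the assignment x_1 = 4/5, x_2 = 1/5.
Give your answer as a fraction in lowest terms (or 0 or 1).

x_1 <-> x_1 = 4/5 <-> 4/5 = 1
x_1 <-> x_2 = 4/5 <-> 1/5 = 1/5
x_1 -> x_2 = 4/5 -> 1/5 = 1/5
(x_1 <-> x_2) || (x_1 -> x_2) = 1/5 || 1/5 = 1/5
(x_1 <-> x_1) -> ((x_1 <-> x_2) || (x_1 -> x_2)) = 1 -> 1/5 = 1/5
!((x_1 <-> x_1) -> ((x_1 <-> x_2) || (x_1 -> x_2))) = !1/5 = 0
x_1 || x_2 = 4/5 || 1/5 = 4/5
x_2 || x_2 = 1/5 || 1/5 = 1/5
(x_1 || x_2) || (x_2 || x_2) = 4/5 || 1/5 = 4/5
!((x_1 <-> x_1) -> ((x_1 <-> x_2) || (x_1 -> x_2))) || ((x_1 || x_2) || (x_2 || x_2)) = 0 || 4/5 = 4/5

4/5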